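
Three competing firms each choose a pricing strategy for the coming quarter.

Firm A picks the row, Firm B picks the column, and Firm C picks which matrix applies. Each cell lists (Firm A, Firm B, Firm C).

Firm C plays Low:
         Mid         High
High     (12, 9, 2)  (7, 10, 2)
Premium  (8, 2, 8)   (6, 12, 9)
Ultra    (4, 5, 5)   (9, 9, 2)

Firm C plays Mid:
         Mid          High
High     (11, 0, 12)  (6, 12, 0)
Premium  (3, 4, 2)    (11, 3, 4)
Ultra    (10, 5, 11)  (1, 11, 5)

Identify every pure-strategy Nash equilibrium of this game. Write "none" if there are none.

There is no pure-strategy Nash equilibrium.

Firm A against (Mid, Low): payoffs 12, 8, 4 → best response High.
Firm A against (Mid, Mid): payoffs 11, 3, 10 → best response High.
Firm A against (High, Low): payoffs 7, 6, 9 → best response Ultra.
Firm A against (High, Mid): payoffs 6, 11, 1 → best response Premium.
Firm B against (High, Low): payoffs 9, 10 → best response High.
Firm B against (High, Mid): payoffs 0, 12 → best response High.
Firm B against (Premium, Low): payoffs 2, 12 → best response High.
Firm B against (Premium, Mid): payoffs 4, 3 → best response Mid.
Firm B against (Ultra, Low): payoffs 5, 9 → best response High.
Firm B against (Ultra, Mid): payoffs 5, 11 → best response High.
Firm C against (High, Mid): payoffs 2, 12 → best response Mid.
Firm C against (High, High): payoffs 2, 0 → best response Low.
Firm C against (Premium, Mid): payoffs 8, 2 → best response Low.
Firm C against (Premium, High): payoffs 9, 4 → best response Low.
Firm C against (Ultra, Mid): payoffs 5, 11 → best response Mid.
Firm C against (Ultra, High): payoffs 2, 5 → best response Mid.
No profile is a mutual best response for all players.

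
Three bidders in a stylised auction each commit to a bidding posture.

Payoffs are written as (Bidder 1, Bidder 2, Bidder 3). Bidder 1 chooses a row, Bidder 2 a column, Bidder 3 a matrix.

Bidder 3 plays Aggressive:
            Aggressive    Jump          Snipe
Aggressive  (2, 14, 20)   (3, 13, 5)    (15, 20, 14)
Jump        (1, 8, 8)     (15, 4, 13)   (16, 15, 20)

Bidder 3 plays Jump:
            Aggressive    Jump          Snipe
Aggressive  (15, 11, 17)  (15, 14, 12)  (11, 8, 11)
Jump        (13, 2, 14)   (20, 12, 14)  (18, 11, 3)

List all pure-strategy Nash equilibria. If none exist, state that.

Bidder 1 against (Aggressive, Aggressive): payoffs 2, 1 → best response Aggressive.
Bidder 1 against (Aggressive, Jump): payoffs 15, 13 → best response Aggressive.
Bidder 1 against (Jump, Aggressive): payoffs 3, 15 → best response Jump.
Bidder 1 against (Jump, Jump): payoffs 15, 20 → best response Jump.
Bidder 1 against (Snipe, Aggressive): payoffs 15, 16 → best response Jump.
Bidder 1 against (Snipe, Jump): payoffs 11, 18 → best response Jump.
Bidder 2 against (Aggressive, Aggressive): payoffs 14, 13, 20 → best response Snipe.
Bidder 2 against (Aggressive, Jump): payoffs 11, 14, 8 → best response Jump.
Bidder 2 against (Jump, Aggressive): payoffs 8, 4, 15 → best response Snipe.
Bidder 2 against (Jump, Jump): payoffs 2, 12, 11 → best response Jump.
Bidder 3 against (Aggressive, Aggressive): payoffs 20, 17 → best response Aggressive.
Bidder 3 against (Aggressive, Jump): payoffs 5, 12 → best response Jump.
Bidder 3 against (Aggressive, Snipe): payoffs 14, 11 → best response Aggressive.
Bidder 3 against (Jump, Aggressive): payoffs 8, 14 → best response Jump.
Bidder 3 against (Jump, Jump): payoffs 13, 14 → best response Jump.
Bidder 3 against (Jump, Snipe): payoffs 20, 3 → best response Aggressive.
Mutual best responses: (Jump, Jump, Jump); (Jump, Snipe, Aggressive).

Pure-strategy Nash equilibria: (Jump, Jump, Jump), (Jump, Snipe, Aggressive)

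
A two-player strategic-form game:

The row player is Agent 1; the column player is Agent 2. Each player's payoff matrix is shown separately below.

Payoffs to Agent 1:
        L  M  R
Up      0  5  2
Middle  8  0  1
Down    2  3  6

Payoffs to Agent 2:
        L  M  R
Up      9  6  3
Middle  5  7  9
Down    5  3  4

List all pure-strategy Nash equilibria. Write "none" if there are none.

This game has no pure Nash equilibrium.

(Up, L): Agent 1 can switch to Middle (0 → 8). Not NE.
(Up, M): Agent 2 can switch to L (6 → 9). Not NE.
(Up, R): Agent 1 can switch to Down (2 → 6). Not NE.
(Middle, L): Agent 2 can switch to M (5 → 7). Not NE.
(Middle, M): Agent 1 can switch to Up (0 → 5). Not NE.
(Middle, R): Agent 1 can switch to Up (1 → 2). Not NE.
(The remaining 3 profiles each have a profitable deviation by the same check.)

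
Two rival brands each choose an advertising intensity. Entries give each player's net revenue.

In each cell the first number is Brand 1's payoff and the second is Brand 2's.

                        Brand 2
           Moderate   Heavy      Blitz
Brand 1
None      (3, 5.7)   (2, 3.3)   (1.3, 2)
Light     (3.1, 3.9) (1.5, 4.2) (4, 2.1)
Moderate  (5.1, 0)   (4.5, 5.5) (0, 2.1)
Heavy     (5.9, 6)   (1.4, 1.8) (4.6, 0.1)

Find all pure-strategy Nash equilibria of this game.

Pure-strategy Nash equilibria: (Moderate, Heavy), (Heavy, Moderate)

(None, Moderate): Brand 1 can switch to Light (3 → 3.1). Not NE.
(None, Heavy): Brand 1 can switch to Moderate (2 → 4.5). Not NE.
(None, Blitz): Brand 1 can switch to Light (1.3 → 4). Not NE.
(Light, Moderate): Brand 1 can switch to Moderate (3.1 → 5.1). Not NE.
(Light, Heavy): Brand 1 can switch to None (1.5 → 2). Not NE.
(Light, Blitz): Brand 1 can switch to Heavy (4 → 4.6). Not NE.
(Moderate, Moderate): Brand 1 can switch to Heavy (5.1 → 5.9). Not NE.
(Moderate, Heavy): Brand 1 gets 4.5, best alternative 2; Brand 2 gets 5.5, best alternative 2.1. No profitable deviation — NE.
(Moderate, Blitz): Brand 1 can switch to None (0 → 1.3). Not NE.
(Heavy, Moderate): Brand 1 gets 5.9, best alternative 5.1; Brand 2 gets 6, best alternative 1.8. No profitable deviation — NE.
(The remaining 2 profiles each have a profitable deviation by the same check.)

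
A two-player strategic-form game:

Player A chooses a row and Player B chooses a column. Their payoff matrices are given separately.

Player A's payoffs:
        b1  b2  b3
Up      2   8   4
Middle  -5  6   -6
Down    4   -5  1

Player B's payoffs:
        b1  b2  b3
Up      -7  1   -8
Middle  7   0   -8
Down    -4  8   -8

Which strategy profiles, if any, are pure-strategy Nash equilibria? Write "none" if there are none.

Player A against b1: payoffs 2, -5, 4 → best response Down.
Player A against b2: payoffs 8, 6, -5 → best response Up.
Player A against b3: payoffs 4, -6, 1 → best response Up.
Player B against Up: payoffs -7, 1, -8 → best response b2.
Player B against Middle: payoffs 7, 0, -8 → best response b1.
Player B against Down: payoffs -4, 8, -8 → best response b2.
Mutual best responses: (Up, b2).

The unique pure-strategy Nash equilibrium is (Up, b2).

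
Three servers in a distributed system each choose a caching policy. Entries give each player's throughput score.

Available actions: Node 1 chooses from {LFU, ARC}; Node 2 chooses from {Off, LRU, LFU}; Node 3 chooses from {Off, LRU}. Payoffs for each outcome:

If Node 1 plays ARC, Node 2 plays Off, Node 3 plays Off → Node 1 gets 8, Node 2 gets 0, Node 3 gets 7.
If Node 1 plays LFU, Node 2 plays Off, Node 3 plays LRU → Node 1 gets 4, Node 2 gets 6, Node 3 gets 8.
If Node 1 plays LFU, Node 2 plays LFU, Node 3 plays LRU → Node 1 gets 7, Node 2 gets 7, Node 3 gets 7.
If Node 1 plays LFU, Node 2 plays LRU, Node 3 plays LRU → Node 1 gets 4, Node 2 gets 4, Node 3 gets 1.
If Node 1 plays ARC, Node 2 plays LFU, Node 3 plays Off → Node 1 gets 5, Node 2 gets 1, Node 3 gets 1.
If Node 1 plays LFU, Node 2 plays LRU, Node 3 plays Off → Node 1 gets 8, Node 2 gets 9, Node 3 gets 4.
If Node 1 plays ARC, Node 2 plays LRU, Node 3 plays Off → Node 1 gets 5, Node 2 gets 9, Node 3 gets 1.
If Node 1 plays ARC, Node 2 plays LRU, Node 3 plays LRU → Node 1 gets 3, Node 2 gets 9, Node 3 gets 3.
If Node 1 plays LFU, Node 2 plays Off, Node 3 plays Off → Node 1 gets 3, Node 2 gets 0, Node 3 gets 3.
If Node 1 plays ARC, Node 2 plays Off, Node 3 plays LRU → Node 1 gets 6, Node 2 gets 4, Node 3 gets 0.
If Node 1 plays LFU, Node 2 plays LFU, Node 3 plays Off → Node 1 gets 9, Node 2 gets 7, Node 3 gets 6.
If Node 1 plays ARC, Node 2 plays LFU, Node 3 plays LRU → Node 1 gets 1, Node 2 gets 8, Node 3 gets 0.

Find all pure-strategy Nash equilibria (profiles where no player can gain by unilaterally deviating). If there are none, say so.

Pure-strategy Nash equilibria: (LFU, LRU, Off), (LFU, LFU, LRU)

(LFU, Off, Off): Node 1 can switch to ARC (3 → 8). Not NE.
(LFU, Off, LRU): Node 1 can switch to ARC (4 → 6). Not NE.
(LFU, LRU, Off): Node 1 gets 8, best alternative 5; Node 2 gets 9, best alternative 7; Node 3 gets 4, best alternative 1. No profitable deviation — NE.
(LFU, LRU, LRU): Node 2 can switch to Off (4 → 6). Not NE.
(LFU, LFU, Off): Node 2 can switch to LRU (7 → 9). Not NE.
(LFU, LFU, LRU): Node 1 gets 7, best alternative 1; Node 2 gets 7, best alternative 6; Node 3 gets 7, best alternative 6. No profitable deviation — NE.
(ARC, Off, Off): Node 2 can switch to LRU (0 → 9). Not NE.
(ARC, Off, LRU): Node 2 can switch to LRU (4 → 9). Not NE.
(ARC, LRU, Off): Node 1 can switch to LFU (5 → 8). Not NE.
(ARC, LRU, LRU): Node 1 can switch to LFU (3 → 4). Not NE.
(ARC, LFU, Off): Node 1 can switch to LFU (5 → 9). Not NE.
(ARC, LFU, LRU): Node 1 can switch to LFU (1 → 7). Not NE.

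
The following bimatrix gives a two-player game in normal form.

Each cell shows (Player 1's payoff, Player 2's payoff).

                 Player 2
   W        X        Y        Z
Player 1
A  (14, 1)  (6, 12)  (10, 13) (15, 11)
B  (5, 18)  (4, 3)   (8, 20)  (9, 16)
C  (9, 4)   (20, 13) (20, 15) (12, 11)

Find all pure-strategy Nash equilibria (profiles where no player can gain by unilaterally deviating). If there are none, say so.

Player 1 against W: payoffs 14, 5, 9 → best response A.
Player 1 against X: payoffs 6, 4, 20 → best response C.
Player 1 against Y: payoffs 10, 8, 20 → best response C.
Player 1 against Z: payoffs 15, 9, 12 → best response A.
Player 2 against A: payoffs 1, 12, 13, 11 → best response Y.
Player 2 against B: payoffs 18, 3, 20, 16 → best response Y.
Player 2 against C: payoffs 4, 13, 15, 11 → best response Y.
Mutual best responses: (C, Y).

The unique pure-strategy Nash equilibrium is (C, Y).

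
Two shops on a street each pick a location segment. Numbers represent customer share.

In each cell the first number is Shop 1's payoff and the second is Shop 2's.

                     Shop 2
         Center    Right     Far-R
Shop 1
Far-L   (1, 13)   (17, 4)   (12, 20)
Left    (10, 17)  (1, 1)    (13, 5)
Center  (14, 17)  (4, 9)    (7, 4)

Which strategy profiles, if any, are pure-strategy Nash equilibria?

Check each profile: it is a Nash equilibrium iff no player can strictly gain by switching unilaterally.
(Far-L, Center): Shop 1 can switch to Left (1 → 10). Not NE.
(Far-L, Right): Shop 2 can switch to Center (4 → 13). Not NE.
(Far-L, Far-R): Shop 1 can switch to Left (12 → 13). Not NE.
(Left, Center): Shop 1 can switch to Center (10 → 14). Not NE.
(Left, Right): Shop 1 can switch to Far-L (1 → 17). Not NE.
(Left, Far-R): Shop 2 can switch to Center (5 → 17). Not NE.
(Center, Center): Shop 1 gets 14, best alternative 10; Shop 2 gets 17, best alternative 9. No profitable deviation — NE.
(The remaining 2 profiles each have a profitable deviation by the same check.)

(Center, Center)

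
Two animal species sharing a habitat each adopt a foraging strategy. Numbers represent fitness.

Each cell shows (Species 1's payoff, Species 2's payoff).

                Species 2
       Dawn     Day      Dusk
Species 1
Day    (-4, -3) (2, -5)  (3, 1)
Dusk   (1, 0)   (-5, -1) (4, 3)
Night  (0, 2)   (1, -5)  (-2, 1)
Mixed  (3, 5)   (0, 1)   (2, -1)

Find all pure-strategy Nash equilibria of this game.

Pure-strategy Nash equilibria: (Dusk, Dusk), (Mixed, Dawn)

Mark each player's best response to every combination of opponents' strategies; a profile where every player is best-responding is a pure Nash equilibrium.
Species 1 against Dawn: payoffs -4, 1, 0, 3 → best response Mixed.
Species 1 against Day: payoffs 2, -5, 1, 0 → best response Day.
Species 1 against Dusk: payoffs 3, 4, -2, 2 → best response Dusk.
Species 2 against Day: payoffs -3, -5, 1 → best response Dusk.
Species 2 against Dusk: payoffs 0, -1, 3 → best response Dusk.
Species 2 against Night: payoffs 2, -5, 1 → best response Dawn.
Species 2 against Mixed: payoffs 5, 1, -1 → best response Dawn.
Mutual best responses: (Dusk, Dusk); (Mixed, Dawn).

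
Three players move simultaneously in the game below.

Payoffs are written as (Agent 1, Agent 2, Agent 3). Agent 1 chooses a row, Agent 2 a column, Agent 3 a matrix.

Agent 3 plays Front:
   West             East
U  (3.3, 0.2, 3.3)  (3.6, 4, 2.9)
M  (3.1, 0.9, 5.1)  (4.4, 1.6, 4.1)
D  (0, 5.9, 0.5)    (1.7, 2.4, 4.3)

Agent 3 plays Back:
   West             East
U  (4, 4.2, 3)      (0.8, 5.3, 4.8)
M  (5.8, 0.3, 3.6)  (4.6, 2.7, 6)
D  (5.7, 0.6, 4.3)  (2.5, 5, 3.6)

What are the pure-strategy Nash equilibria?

Agent 1 against (West, Front): payoffs 3.3, 3.1, 0 → best response U.
Agent 1 against (West, Back): payoffs 4, 5.8, 5.7 → best response M.
Agent 1 against (East, Front): payoffs 3.6, 4.4, 1.7 → best response M.
Agent 1 against (East, Back): payoffs 0.8, 4.6, 2.5 → best response M.
Agent 2 against (U, Front): payoffs 0.2, 4 → best response East.
Agent 2 against (U, Back): payoffs 4.2, 5.3 → best response East.
Agent 2 against (M, Front): payoffs 0.9, 1.6 → best response East.
Agent 2 against (M, Back): payoffs 0.3, 2.7 → best response East.
Agent 2 against (D, Front): payoffs 5.9, 2.4 → best response West.
Agent 2 against (D, Back): payoffs 0.6, 5 → best response East.
Agent 3 against (U, West): payoffs 3.3, 3 → best response Front.
Agent 3 against (U, East): payoffs 2.9, 4.8 → best response Back.
Agent 3 against (M, West): payoffs 5.1, 3.6 → best response Front.
Agent 3 against (M, East): payoffs 4.1, 6 → best response Back.
Agent 3 against (D, West): payoffs 0.5, 4.3 → best response Back.
Agent 3 against (D, East): payoffs 4.3, 3.6 → best response Front.
Mutual best responses: (M, East, Back).

(M, East, Back)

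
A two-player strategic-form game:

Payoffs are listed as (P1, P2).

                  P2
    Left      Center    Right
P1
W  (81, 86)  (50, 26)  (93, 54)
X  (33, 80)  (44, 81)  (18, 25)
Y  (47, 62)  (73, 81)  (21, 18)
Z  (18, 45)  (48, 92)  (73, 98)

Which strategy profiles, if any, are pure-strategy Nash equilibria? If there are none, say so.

The pure Nash equilibria are (W, Left) and (Y, Center).

Mark each player's best response to every combination of opponents' strategies; a profile where every player is best-responding is a pure Nash equilibrium.
P1 against Left: payoffs 81, 33, 47, 18 → best response W.
P1 against Center: payoffs 50, 44, 73, 48 → best response Y.
P1 against Right: payoffs 93, 18, 21, 73 → best response W.
P2 against W: payoffs 86, 26, 54 → best response Left.
P2 against X: payoffs 80, 81, 25 → best response Center.
P2 against Y: payoffs 62, 81, 18 → best response Center.
P2 against Z: payoffs 45, 92, 98 → best response Right.
Mutual best responses: (W, Left); (Y, Center).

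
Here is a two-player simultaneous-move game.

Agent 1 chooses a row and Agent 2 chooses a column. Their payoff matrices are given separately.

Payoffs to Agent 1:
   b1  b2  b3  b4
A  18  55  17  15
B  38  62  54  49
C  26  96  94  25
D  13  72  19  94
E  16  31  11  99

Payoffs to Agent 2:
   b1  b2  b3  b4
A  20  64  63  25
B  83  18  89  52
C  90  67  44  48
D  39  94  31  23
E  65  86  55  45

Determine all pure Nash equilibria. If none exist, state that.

(A, b1): Agent 1 can switch to B (18 → 38). Not NE.
(A, b2): Agent 1 can switch to B (55 → 62). Not NE.
(A, b3): Agent 1 can switch to B (17 → 54). Not NE.
(A, b4): Agent 1 can switch to B (15 → 49). Not NE.
(B, b1): Agent 2 can switch to b3 (83 → 89). Not NE.
(B, b2): Agent 1 can switch to C (62 → 96). Not NE.
(The remaining 14 profiles each have a profitable deviation by the same check.)

There is no pure-strategy Nash equilibrium.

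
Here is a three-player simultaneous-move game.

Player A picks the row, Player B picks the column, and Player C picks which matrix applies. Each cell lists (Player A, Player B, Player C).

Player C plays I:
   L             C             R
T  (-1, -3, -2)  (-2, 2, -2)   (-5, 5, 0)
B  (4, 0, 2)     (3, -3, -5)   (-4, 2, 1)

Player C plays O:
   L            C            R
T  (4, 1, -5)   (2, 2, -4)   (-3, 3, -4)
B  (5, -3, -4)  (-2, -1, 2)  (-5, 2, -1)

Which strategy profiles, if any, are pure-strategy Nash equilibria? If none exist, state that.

(B, R, I)

For each player, find the best response to each opponent profile; mutual best responses are the pure NE.
Player A against (L, I): payoffs -1, 4 → best response B.
Player A against (L, O): payoffs 4, 5 → best response B.
Player A against (C, I): payoffs -2, 3 → best response B.
Player A against (C, O): payoffs 2, -2 → best response T.
Player A against (R, I): payoffs -5, -4 → best response B.
Player A against (R, O): payoffs -3, -5 → best response T.
Player B against (T, I): payoffs -3, 2, 5 → best response R.
Player B against (T, O): payoffs 1, 2, 3 → best response R.
Player B against (B, I): payoffs 0, -3, 2 → best response R.
Player B against (B, O): payoffs -3, -1, 2 → best response R.
Player C against (T, L): payoffs -2, -5 → best response I.
Player C against (T, C): payoffs -2, -4 → best response I.
Player C against (T, R): payoffs 0, -4 → best response I.
Player C against (B, L): payoffs 2, -4 → best response I.
Player C against (B, C): payoffs -5, 2 → best response O.
Player C against (B, R): payoffs 1, -1 → best response I.
Mutual best responses: (B, R, I).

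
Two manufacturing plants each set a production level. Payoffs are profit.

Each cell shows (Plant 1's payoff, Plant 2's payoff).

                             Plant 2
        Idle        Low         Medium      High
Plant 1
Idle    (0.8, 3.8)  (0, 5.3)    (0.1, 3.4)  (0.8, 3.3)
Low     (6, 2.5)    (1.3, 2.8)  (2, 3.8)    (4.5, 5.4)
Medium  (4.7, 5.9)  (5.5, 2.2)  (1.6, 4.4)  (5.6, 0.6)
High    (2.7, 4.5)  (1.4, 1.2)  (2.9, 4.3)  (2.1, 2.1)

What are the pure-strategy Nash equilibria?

(Idle, Idle): Plant 1 can switch to Low (0.8 → 6). Not NE.
(Idle, Low): Plant 1 can switch to Low (0 → 1.3). Not NE.
(Idle, Medium): Plant 1 can switch to Low (0.1 → 2). Not NE.
(Idle, High): Plant 1 can switch to Low (0.8 → 4.5). Not NE.
(Low, Idle): Plant 2 can switch to Low (2.5 → 2.8). Not NE.
(Low, Low): Plant 1 can switch to Medium (1.3 → 5.5). Not NE.
(Low, Medium): Plant 1 can switch to High (2 → 2.9). Not NE.
(Low, High): Plant 1 can switch to Medium (4.5 → 5.6). Not NE.
(Medium, Idle): Plant 1 can switch to Low (4.7 → 6). Not NE.
(Medium, Low): Plant 2 can switch to Idle (2.2 → 5.9). Not NE.
(Medium, Medium): Plant 1 can switch to Low (1.6 → 2). Not NE.
(Medium, High): Plant 2 can switch to Idle (0.6 → 5.9). Not NE.
(The remaining 4 profiles each have a profitable deviation by the same check.)

none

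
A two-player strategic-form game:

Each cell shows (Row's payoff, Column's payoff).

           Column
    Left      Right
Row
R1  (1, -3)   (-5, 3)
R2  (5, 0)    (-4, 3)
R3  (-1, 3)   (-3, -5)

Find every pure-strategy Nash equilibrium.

Row against Left: payoffs 1, 5, -1 → best response R2.
Row against Right: payoffs -5, -4, -3 → best response R3.
Column against R1: payoffs -3, 3 → best response Right.
Column against R2: payoffs 0, 3 → best response Right.
Column against R3: payoffs 3, -5 → best response Left.
No profile is a mutual best response for all players.

No pure-strategy Nash equilibrium.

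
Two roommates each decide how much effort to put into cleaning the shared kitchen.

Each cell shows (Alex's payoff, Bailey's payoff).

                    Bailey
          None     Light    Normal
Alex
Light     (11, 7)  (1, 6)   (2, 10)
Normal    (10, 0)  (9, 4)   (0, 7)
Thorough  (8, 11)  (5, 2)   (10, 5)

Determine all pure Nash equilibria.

There is no pure-strategy Nash equilibrium.

(Light, None): Bailey can switch to Normal (7 → 10). Not NE.
(Light, Light): Alex can switch to Normal (1 → 9). Not NE.
(Light, Normal): Alex can switch to Thorough (2 → 10). Not NE.
(Normal, None): Alex can switch to Light (10 → 11). Not NE.
(Normal, Light): Bailey can switch to Normal (4 → 7). Not NE.
(Normal, Normal): Alex can switch to Light (0 → 2). Not NE.
(Thorough, None): Alex can switch to Light (8 → 11). Not NE.
(Thorough, Light): Alex can switch to Normal (5 → 9). Not NE.
(The remaining 1 profile has a profitable deviation by the same check.)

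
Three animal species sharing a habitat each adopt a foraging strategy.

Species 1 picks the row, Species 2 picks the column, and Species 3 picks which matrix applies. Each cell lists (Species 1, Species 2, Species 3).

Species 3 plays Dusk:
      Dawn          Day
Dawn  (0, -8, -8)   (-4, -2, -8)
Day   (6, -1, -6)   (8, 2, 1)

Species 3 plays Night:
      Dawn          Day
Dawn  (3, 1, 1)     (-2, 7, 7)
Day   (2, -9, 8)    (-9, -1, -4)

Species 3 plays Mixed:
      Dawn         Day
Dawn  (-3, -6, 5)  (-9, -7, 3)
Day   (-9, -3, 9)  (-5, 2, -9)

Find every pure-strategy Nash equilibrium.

Pure-strategy Nash equilibria: (Dawn, Dawn, Mixed); (Dawn, Day, Night); (Day, Day, Dusk)

Species 1 against (Dawn, Dusk): payoffs 0, 6 → best response Day.
Species 1 against (Dawn, Night): payoffs 3, 2 → best response Dawn.
Species 1 against (Dawn, Mixed): payoffs -3, -9 → best response Dawn.
Species 1 against (Day, Dusk): payoffs -4, 8 → best response Day.
Species 1 against (Day, Night): payoffs -2, -9 → best response Dawn.
Species 1 against (Day, Mixed): payoffs -9, -5 → best response Day.
Species 2 against (Dawn, Dusk): payoffs -8, -2 → best response Day.
Species 2 against (Dawn, Night): payoffs 1, 7 → best response Day.
Species 2 against (Dawn, Mixed): payoffs -6, -7 → best response Dawn.
Species 2 against (Day, Dusk): payoffs -1, 2 → best response Day.
Species 2 against (Day, Night): payoffs -9, -1 → best response Day.
Species 2 against (Day, Mixed): payoffs -3, 2 → best response Day.
Species 3 against (Dawn, Dawn): payoffs -8, 1, 5 → best response Mixed.
Species 3 against (Dawn, Day): payoffs -8, 7, 3 → best response Night.
Species 3 against (Day, Dawn): payoffs -6, 8, 9 → best response Mixed.
Species 3 against (Day, Day): payoffs 1, -4, -9 → best response Dusk.
Mutual best responses: (Dawn, Dawn, Mixed); (Dawn, Day, Night); (Day, Day, Dusk).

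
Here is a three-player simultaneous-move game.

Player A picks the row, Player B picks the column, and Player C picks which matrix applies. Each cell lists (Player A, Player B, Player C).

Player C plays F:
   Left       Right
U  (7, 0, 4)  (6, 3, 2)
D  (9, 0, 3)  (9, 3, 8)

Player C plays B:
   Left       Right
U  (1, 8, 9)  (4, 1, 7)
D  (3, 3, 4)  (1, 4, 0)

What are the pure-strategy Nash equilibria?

(U, Left, F): Player A can switch to D (7 → 9). Not NE.
(U, Left, B): Player A can switch to D (1 → 3). Not NE.
(U, Right, F): Player A can switch to D (6 → 9). Not NE.
(U, Right, B): Player B can switch to Left (1 → 8). Not NE.
(D, Left, F): Player B can switch to Right (0 → 3). Not NE.
(D, Left, B): Player B can switch to Right (3 → 4). Not NE.
(D, Right, F): Player A gets 9, best alternative 6; Player B gets 3, best alternative 0; Player C gets 8, best alternative 0. No profitable deviation — NE.
(D, Right, B): Player A can switch to U (1 → 4). Not NE.

The unique pure-strategy Nash equilibrium is (D, Right, F).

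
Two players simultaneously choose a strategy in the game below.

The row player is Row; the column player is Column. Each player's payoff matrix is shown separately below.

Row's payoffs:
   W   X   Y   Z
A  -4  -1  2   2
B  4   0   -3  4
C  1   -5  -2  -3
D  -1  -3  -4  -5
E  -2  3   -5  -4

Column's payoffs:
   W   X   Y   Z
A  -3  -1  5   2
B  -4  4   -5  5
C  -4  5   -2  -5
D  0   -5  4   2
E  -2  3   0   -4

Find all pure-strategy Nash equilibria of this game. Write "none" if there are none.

(A, Y) and (B, Z) and (E, X)

Check each profile: it is a Nash equilibrium iff no player can strictly gain by switching unilaterally.
(A, W): Row can switch to B (-4 → 4). Not NE.
(A, X): Row can switch to B (-1 → 0). Not NE.
(A, Y): Row gets 2, best alternative -2; Column gets 5, best alternative 2. No profitable deviation — NE.
(A, Z): Row can switch to B (2 → 4). Not NE.
(B, W): Column can switch to X (-4 → 4). Not NE.
(B, X): Row can switch to E (0 → 3). Not NE.
(B, Y): Row can switch to A (-3 → 2). Not NE.
(B, Z): Row gets 4, best alternative 2; Column gets 5, best alternative 4. No profitable deviation — NE.
(C, W): Row can switch to B (1 → 4). Not NE.
(C, X): Row can switch to A (-5 → -1). Not NE.
(E, X): Row gets 3, best alternative 0; Column gets 3, best alternative 0. No profitable deviation — NE.
(The remaining 9 profiles each have a profitable deviation by the same check.)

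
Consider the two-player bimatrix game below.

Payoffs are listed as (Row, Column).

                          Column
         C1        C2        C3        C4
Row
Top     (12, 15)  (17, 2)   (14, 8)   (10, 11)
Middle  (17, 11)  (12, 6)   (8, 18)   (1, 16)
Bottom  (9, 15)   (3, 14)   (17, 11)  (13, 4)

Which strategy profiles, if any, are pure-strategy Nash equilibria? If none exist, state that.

(Top, C1): Row can switch to Middle (12 → 17). Not NE.
(Top, C2): Column can switch to C1 (2 → 15). Not NE.
(Top, C3): Row can switch to Bottom (14 → 17). Not NE.
(Top, C4): Row can switch to Bottom (10 → 13). Not NE.
(Middle, C1): Column can switch to C3 (11 → 18). Not NE.
(Middle, C2): Row can switch to Top (12 → 17). Not NE.
(Middle, C3): Row can switch to Top (8 → 14). Not NE.
(Middle, C4): Row can switch to Top (1 → 10). Not NE.
(Bottom, C1): Row can switch to Top (9 → 12). Not NE.
(Bottom, C2): Row can switch to Top (3 → 17). Not NE.
(The remaining 2 profiles each have a profitable deviation by the same check.)

none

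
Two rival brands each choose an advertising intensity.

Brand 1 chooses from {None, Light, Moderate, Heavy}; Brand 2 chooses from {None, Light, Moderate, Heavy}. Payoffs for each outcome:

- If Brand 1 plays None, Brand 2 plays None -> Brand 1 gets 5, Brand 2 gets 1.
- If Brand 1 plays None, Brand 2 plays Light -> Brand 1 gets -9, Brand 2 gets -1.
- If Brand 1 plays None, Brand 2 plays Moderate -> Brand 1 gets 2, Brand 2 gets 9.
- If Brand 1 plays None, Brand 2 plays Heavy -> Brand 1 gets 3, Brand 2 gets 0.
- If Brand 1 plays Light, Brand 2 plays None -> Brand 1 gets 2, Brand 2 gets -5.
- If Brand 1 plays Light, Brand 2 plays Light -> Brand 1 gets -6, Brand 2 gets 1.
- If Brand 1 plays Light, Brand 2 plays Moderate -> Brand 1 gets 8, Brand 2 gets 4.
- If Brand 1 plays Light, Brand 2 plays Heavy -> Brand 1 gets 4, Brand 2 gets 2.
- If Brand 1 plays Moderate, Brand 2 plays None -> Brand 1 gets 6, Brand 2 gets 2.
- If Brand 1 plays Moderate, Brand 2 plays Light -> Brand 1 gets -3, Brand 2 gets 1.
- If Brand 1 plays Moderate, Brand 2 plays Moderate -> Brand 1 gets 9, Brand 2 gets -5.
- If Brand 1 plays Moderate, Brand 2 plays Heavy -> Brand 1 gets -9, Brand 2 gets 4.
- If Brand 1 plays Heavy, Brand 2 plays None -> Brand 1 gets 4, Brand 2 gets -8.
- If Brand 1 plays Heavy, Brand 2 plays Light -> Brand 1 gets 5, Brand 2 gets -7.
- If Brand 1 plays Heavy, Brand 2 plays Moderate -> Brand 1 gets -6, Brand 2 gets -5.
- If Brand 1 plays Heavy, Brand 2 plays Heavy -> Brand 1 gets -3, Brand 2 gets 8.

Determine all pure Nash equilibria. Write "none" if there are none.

(None, None): Brand 1 can switch to Moderate (5 → 6). Not NE.
(None, Light): Brand 1 can switch to Light (-9 → -6). Not NE.
(None, Moderate): Brand 1 can switch to Light (2 → 8). Not NE.
(None, Heavy): Brand 1 can switch to Light (3 → 4). Not NE.
(Light, None): Brand 1 can switch to None (2 → 5). Not NE.
(Light, Light): Brand 1 can switch to Moderate (-6 → -3). Not NE.
(Light, Moderate): Brand 1 can switch to Moderate (8 → 9). Not NE.
(Light, Heavy): Brand 2 can switch to Moderate (2 → 4). Not NE.
(Moderate, None): Brand 2 can switch to Heavy (2 → 4). Not NE.
(Moderate, Light): Brand 1 can switch to Heavy (-3 → 5). Not NE.
(Moderate, Moderate): Brand 2 can switch to None (-5 → 2). Not NE.
(Moderate, Heavy): Brand 1 can switch to None (-9 → 3). Not NE.
(The remaining 4 profiles each have a profitable deviation by the same check.)

This game has no pure Nash equilibrium.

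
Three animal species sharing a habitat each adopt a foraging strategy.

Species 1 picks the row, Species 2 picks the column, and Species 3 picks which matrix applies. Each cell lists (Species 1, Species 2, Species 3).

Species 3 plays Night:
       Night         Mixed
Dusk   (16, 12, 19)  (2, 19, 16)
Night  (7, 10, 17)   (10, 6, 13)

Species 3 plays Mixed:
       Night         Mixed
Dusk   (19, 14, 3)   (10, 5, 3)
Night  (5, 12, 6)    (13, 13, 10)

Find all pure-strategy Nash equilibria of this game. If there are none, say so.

Species 1 against (Night, Night): payoffs 16, 7 → best response Dusk.
Species 1 against (Night, Mixed): payoffs 19, 5 → best response Dusk.
Species 1 against (Mixed, Night): payoffs 2, 10 → best response Night.
Species 1 against (Mixed, Mixed): payoffs 10, 13 → best response Night.
Species 2 against (Dusk, Night): payoffs 12, 19 → best response Mixed.
Species 2 against (Dusk, Mixed): payoffs 14, 5 → best response Night.
Species 2 against (Night, Night): payoffs 10, 6 → best response Night.
Species 2 against (Night, Mixed): payoffs 12, 13 → best response Mixed.
Species 3 against (Dusk, Night): payoffs 19, 3 → best response Night.
Species 3 against (Dusk, Mixed): payoffs 16, 3 → best response Night.
Species 3 against (Night, Night): payoffs 17, 6 → best response Night.
Species 3 against (Night, Mixed): payoffs 13, 10 → best response Night.
No profile is a mutual best response for all players.

No pure-strategy Nash equilibrium.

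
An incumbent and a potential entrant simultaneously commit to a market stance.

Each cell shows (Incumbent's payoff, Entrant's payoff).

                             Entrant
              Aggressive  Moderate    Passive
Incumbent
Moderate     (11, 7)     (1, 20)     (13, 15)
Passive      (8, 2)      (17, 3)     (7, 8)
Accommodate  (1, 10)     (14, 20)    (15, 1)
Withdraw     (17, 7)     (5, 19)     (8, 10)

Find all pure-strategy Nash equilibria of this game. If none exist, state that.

none

Incumbent against Aggressive: payoffs 11, 8, 1, 17 → best response Withdraw.
Incumbent against Moderate: payoffs 1, 17, 14, 5 → best response Passive.
Incumbent against Passive: payoffs 13, 7, 15, 8 → best response Accommodate.
Entrant against Moderate: payoffs 7, 20, 15 → best response Moderate.
Entrant against Passive: payoffs 2, 3, 8 → best response Passive.
Entrant against Accommodate: payoffs 10, 20, 1 → best response Moderate.
Entrant against Withdraw: payoffs 7, 19, 10 → best response Moderate.
No profile is a mutual best response for all players.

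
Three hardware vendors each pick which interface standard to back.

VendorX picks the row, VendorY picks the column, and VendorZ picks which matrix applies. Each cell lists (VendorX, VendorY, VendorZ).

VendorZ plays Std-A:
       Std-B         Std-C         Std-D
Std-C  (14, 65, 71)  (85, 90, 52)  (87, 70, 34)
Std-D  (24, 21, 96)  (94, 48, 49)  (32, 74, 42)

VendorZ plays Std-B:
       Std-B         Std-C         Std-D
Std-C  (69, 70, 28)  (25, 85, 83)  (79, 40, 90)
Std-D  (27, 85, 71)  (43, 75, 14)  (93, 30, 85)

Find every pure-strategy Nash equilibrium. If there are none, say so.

This game has no pure Nash equilibrium.

VendorX against (Std-B, Std-A): payoffs 14, 24 → best response Std-D.
VendorX against (Std-B, Std-B): payoffs 69, 27 → best response Std-C.
VendorX against (Std-C, Std-A): payoffs 85, 94 → best response Std-D.
VendorX against (Std-C, Std-B): payoffs 25, 43 → best response Std-D.
VendorX against (Std-D, Std-A): payoffs 87, 32 → best response Std-C.
VendorX against (Std-D, Std-B): payoffs 79, 93 → best response Std-D.
VendorY against (Std-C, Std-A): payoffs 65, 90, 70 → best response Std-C.
VendorY against (Std-C, Std-B): payoffs 70, 85, 40 → best response Std-C.
VendorY against (Std-D, Std-A): payoffs 21, 48, 74 → best response Std-D.
VendorY against (Std-D, Std-B): payoffs 85, 75, 30 → best response Std-B.
VendorZ against (Std-C, Std-B): payoffs 71, 28 → best response Std-A.
VendorZ against (Std-C, Std-C): payoffs 52, 83 → best response Std-B.
VendorZ against (Std-C, Std-D): payoffs 34, 90 → best response Std-B.
VendorZ against (Std-D, Std-B): payoffs 96, 71 → best response Std-A.
VendorZ against (Std-D, Std-C): payoffs 49, 14 → best response Std-A.
VendorZ against (Std-D, Std-D): payoffs 42, 85 → best response Std-B.
No profile is a mutual best response for all players.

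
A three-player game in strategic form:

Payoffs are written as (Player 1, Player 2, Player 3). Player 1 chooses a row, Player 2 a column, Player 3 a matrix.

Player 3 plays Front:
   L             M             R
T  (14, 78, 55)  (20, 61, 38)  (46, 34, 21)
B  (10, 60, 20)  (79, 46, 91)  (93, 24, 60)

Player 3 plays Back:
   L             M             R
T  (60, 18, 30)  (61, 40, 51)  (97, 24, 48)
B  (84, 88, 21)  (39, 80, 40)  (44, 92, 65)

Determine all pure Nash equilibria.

Player 1 against (L, Front): payoffs 14, 10 → best response T.
Player 1 against (L, Back): payoffs 60, 84 → best response B.
Player 1 against (M, Front): payoffs 20, 79 → best response B.
Player 1 against (M, Back): payoffs 61, 39 → best response T.
Player 1 against (R, Front): payoffs 46, 93 → best response B.
Player 1 against (R, Back): payoffs 97, 44 → best response T.
Player 2 against (T, Front): payoffs 78, 61, 34 → best response L.
Player 2 against (T, Back): payoffs 18, 40, 24 → best response M.
Player 2 against (B, Front): payoffs 60, 46, 24 → best response L.
Player 2 against (B, Back): payoffs 88, 80, 92 → best response R.
Player 3 against (T, L): payoffs 55, 30 → best response Front.
Player 3 against (T, M): payoffs 38, 51 → best response Back.
Player 3 against (T, R): payoffs 21, 48 → best response Back.
Player 3 against (B, L): payoffs 20, 21 → best response Back.
Player 3 against (B, M): payoffs 91, 40 → best response Front.
Player 3 against (B, R): payoffs 60, 65 → best response Back.
Mutual best responses: (T, L, Front); (T, M, Back).

Pure-strategy Nash equilibria: (T, L, Front); (T, M, Back)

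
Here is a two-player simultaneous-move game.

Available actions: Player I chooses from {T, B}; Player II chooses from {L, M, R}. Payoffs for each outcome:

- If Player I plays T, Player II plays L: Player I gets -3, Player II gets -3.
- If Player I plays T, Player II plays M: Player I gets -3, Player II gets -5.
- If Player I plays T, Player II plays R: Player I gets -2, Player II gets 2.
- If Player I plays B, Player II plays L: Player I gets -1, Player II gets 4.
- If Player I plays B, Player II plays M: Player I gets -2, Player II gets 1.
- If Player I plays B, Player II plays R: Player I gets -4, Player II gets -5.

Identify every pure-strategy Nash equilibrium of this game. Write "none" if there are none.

Player I against L: payoffs -3, -1 → best response B.
Player I against M: payoffs -3, -2 → best response B.
Player I against R: payoffs -2, -4 → best response T.
Player II against T: payoffs -3, -5, 2 → best response R.
Player II against B: payoffs 4, 1, -5 → best response L.
Mutual best responses: (T, R); (B, L).

Pure-strategy Nash equilibria: (T, R), (B, L)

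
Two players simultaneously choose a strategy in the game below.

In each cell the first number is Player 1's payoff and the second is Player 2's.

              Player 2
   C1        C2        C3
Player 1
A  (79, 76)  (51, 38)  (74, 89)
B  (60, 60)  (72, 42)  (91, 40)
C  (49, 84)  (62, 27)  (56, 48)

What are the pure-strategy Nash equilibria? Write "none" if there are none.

(A, C1): Player 2 can switch to C3 (76 → 89). Not NE.
(A, C2): Player 1 can switch to B (51 → 72). Not NE.
(A, C3): Player 1 can switch to B (74 → 91). Not NE.
(B, C1): Player 1 can switch to A (60 → 79). Not NE.
(B, C2): Player 2 can switch to C1 (42 → 60). Not NE.
(B, C3): Player 2 can switch to C1 (40 → 60). Not NE.
(C, C1): Player 1 can switch to A (49 → 79). Not NE.
(C, C2): Player 1 can switch to B (62 → 72). Not NE.
(The remaining 1 profile has a profitable deviation by the same check.)

No pure-strategy Nash equilibrium.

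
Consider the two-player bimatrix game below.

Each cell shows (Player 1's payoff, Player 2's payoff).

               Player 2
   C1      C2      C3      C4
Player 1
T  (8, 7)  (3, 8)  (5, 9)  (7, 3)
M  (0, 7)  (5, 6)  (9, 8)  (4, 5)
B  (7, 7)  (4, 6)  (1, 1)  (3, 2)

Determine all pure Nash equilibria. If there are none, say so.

The unique pure-strategy Nash equilibrium is (M, C3).

Player 1 against C1: payoffs 8, 0, 7 → best response T.
Player 1 against C2: payoffs 3, 5, 4 → best response M.
Player 1 against C3: payoffs 5, 9, 1 → best response M.
Player 1 against C4: payoffs 7, 4, 3 → best response T.
Player 2 against T: payoffs 7, 8, 9, 3 → best response C3.
Player 2 against M: payoffs 7, 6, 8, 5 → best response C3.
Player 2 against B: payoffs 7, 6, 1, 2 → best response C1.
Mutual best responses: (M, C3).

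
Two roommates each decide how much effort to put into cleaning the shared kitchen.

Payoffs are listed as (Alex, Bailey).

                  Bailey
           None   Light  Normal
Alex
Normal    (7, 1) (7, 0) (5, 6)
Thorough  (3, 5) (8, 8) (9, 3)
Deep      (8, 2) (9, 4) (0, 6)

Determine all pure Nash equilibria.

(Normal, None): Alex can switch to Deep (7 → 8). Not NE.
(Normal, Light): Alex can switch to Thorough (7 → 8). Not NE.
(Normal, Normal): Alex can switch to Thorough (5 → 9). Not NE.
(Thorough, None): Alex can switch to Normal (3 → 7). Not NE.
(Thorough, Light): Alex can switch to Deep (8 → 9). Not NE.
(Thorough, Normal): Bailey can switch to None (3 → 5). Not NE.
(Deep, None): Bailey can switch to Light (2 → 4). Not NE.
(Deep, Light): Bailey can switch to Normal (4 → 6). Not NE.
(The remaining 1 profile has a profitable deviation by the same check.)

This game has no pure Nash equilibrium.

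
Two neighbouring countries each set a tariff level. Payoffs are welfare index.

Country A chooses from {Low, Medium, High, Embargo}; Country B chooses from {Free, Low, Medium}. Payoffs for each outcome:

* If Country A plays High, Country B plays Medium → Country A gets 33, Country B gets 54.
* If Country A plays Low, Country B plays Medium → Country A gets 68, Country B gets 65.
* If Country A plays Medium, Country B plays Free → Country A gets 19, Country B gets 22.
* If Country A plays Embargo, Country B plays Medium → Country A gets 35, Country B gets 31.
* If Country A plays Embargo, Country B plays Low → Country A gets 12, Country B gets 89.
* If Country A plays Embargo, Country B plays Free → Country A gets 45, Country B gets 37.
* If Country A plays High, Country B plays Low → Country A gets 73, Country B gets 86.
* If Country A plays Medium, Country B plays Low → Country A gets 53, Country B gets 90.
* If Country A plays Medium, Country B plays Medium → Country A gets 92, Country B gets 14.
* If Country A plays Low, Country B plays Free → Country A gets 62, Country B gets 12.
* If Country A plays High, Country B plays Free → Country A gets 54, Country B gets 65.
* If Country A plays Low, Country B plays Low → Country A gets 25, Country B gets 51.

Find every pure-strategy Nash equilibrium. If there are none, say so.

Pure NE: (High, Low)

Check each profile: it is a Nash equilibrium iff no player can strictly gain by switching unilaterally.
(Low, Free): Country B can switch to Low (12 → 51). Not NE.
(Low, Low): Country A can switch to Medium (25 → 53). Not NE.
(Low, Medium): Country A can switch to Medium (68 → 92). Not NE.
(Medium, Free): Country A can switch to Low (19 → 62). Not NE.
(Medium, Low): Country A can switch to High (53 → 73). Not NE.
(Medium, Medium): Country B can switch to Free (14 → 22). Not NE.
(High, Low): Country A gets 73, best alternative 53; Country B gets 86, best alternative 65. No profitable deviation — NE.
(The remaining 5 profiles each have a profitable deviation by the same check.)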